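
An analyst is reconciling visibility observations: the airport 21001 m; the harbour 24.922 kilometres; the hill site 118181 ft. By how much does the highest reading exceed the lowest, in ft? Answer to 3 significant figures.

the airport: 21001 m = 68900.92 ft.
the harbour: 24.922 km = 81765.09 ft.
Spread: 118181.00 − 68900.92 = 49300 ft.

49300 ft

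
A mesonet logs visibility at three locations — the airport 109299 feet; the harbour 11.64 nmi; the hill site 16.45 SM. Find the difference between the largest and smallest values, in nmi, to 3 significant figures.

the airport: 109299 ft = 17.9883 nmi.
the hill site: 16.45 SM = 14.2947 nmi.
Spread: 17.9883 − 11.6400 = 6.35 nmi.

6.35 nmi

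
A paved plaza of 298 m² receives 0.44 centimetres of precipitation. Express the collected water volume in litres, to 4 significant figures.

Depth: 0.44 cm × 10 = 4.4 mm.
1 mm over 1 m² is 1 L, so volume = 4.4 × 298 = 1311.2 L ≈ 1311 L.

1311 litres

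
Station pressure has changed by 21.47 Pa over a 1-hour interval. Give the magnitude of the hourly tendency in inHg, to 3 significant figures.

0.00634 inHg per hour

21.47 Pa / 1 h × 0.0002953 inHg/Pa = 0.00634 inHg/h.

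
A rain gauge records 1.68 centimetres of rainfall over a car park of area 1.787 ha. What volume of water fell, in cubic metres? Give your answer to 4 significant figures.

Depth: 1.68 cm × 10 = 16.8 mm.
Area: 1.787 ha = 17870 m².
1 mm over 1 m² is 1 L, so volume = 16.8 × 17870 = 300216 L = 300.2 m³.

300.2 cubic metres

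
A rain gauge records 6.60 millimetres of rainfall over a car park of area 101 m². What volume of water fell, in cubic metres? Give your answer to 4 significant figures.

1 mm over 1 m² is 1 L, so volume = 6.6 × 101 = 666.6 L = 0.6666 m³.

0.6666 cubic metres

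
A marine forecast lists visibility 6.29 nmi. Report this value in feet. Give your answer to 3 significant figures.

1 nmi = 6076.12 ft, so 6.29 × 6076.12 = 38200 ft.

38200 ft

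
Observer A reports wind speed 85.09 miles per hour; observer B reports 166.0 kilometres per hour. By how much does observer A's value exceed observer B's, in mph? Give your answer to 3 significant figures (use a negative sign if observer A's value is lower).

observer B: 166.0 km/h = 103.148 mph.
Difference: 85.090 − 103.148 = -18.1 mph.

-18.1 mph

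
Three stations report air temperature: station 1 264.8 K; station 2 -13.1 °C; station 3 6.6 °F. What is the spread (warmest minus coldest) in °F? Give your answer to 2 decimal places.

station 1: 264.8 K = -8.350 °C.
station 3: 6.6 °F = -14.111 °C.
Spread: (-8.350) − (-14.111) = 5.761 °C = 10.37 °F.

10.37 °F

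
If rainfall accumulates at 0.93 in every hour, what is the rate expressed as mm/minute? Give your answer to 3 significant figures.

0.394 mm/minute

0.93 in/hour × 25.4 mm/in × 0.0166667 hour/minute = 0.394 mm/minute.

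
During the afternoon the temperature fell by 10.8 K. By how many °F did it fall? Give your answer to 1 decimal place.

Converting a difference, only the 9/5 scale factor applies: Δ°F = 10.8 × 1.8 = 19.4 °F.

19.4 °F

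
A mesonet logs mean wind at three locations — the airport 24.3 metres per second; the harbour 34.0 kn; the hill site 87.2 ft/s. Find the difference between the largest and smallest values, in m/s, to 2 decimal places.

the harbour: 34.0 kt = 17.4911 m/s.
the hill site: 87.2 ft/s = 26.5786 m/s.
Spread: 26.5786 − 17.4911 = 9.09 m/s.

9.09 m/s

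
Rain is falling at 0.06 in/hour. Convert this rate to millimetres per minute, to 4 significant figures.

0.06 in/hour × 25.4 mm/in × 0.0166667 hour/minute = 0.02540 mm/minute.

0.02540 mm/minute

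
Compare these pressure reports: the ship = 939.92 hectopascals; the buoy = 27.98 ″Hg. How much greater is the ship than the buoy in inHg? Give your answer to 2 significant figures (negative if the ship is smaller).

the ship: 939.92 hPa = 27.7558 inHg.
Difference: 27.7558 − 27.9800 = -0.22 inHg.

-0.22 inHg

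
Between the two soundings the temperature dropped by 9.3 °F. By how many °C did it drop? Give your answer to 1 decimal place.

For a temperature change the 32° offset cancels: Δ°C = 9.3 × 0.5556 = 5.2 °C.

5.2 °C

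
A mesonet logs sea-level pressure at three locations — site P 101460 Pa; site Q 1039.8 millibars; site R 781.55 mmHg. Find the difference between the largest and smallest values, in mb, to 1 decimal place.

site P: 101460 Pa = 1014.600 mb.
site R: 781.55 mmHg = 1041.981 mb.
Spread: 1041.981 − 1014.600 = 27.4 mb.

27.4 mb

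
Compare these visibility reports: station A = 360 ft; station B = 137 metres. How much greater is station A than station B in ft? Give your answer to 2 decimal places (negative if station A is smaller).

-89.48 ft

station B: 137 m = 449.4751 ft.
Difference: 360.0000 − 449.4751 = -89.48 ft.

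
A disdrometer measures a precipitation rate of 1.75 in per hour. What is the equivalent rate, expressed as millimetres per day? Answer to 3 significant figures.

1.75 in/hour × 25.4 mm/in × 24 hour/day = 1070 mm/day.

1070 mm/day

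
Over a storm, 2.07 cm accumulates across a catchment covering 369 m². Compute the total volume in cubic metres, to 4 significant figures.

7.638 cubic metres

Depth: 2.07 cm × 10 = 20.7 mm.
1 mm over 1 m² is 1 L, so volume = 20.7 × 369 = 7638.3 L = 7.638 m³.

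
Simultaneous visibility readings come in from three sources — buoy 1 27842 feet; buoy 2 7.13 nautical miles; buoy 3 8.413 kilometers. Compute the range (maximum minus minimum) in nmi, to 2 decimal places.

buoy 1: 27842 ft = 4.5822 nmi.
buoy 3: 8.413 km = 4.5427 nmi.
Spread: 7.1300 − 4.5427 = 2.59 nmi.

2.59 nmi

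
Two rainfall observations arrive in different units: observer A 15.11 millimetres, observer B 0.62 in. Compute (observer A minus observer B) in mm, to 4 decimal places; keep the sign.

observer B: 0.62 in = 15.748000 mm.
Difference: 15.110000 − 15.748000 = -0.6380 mm.

-0.6380 mm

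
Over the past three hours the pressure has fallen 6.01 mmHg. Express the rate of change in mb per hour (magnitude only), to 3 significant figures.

2.67 mb per hour

6.01 mmHg / 3 h × 1.33322 mb/mmHg = 2.67 mb/h.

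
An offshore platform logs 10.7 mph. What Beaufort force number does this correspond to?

Beaufort force 3

10.7 mph = 4.8 m/s, which is Beaufort 3 (gentle breeze, 3.4–5.4 m/s).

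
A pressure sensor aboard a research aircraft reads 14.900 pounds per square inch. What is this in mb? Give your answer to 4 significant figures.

1 psi = 68.9476 mb, so 14.900 × 68.9476 = 1027 mb.

1027 mb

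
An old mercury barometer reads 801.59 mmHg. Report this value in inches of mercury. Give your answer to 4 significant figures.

1 mmHg = 0.0393701 inHg, so 801.59 × 0.0393701 = 31.56 inHg.

31.56 inHg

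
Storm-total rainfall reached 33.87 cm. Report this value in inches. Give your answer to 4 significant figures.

1 cm = 0.393701 in, so 33.87 × 0.393701 = 13.33 in.

13.33 in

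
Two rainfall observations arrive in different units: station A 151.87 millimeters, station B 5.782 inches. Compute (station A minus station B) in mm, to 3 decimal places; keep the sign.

5.007 mm

station B: 5.782 in = 146.86280 mm.
Difference: 151.87000 − 146.86280 = 5.007 mm.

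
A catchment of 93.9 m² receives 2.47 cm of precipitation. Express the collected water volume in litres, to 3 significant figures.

Depth: 2.47 cm × 10 = 24.7 mm.
1 mm over 1 m² is 1 L, so volume = 24.7 × 93.9 = 2319.33 L ≈ 2320 L.

2320 litres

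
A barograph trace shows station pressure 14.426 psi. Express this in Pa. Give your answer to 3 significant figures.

1 psi = 6894.76 Pa, so 14.426 × 6894.76 = 99500 Pa.

99500 Pa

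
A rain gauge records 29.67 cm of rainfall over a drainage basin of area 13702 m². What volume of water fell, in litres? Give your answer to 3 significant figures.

4070000 litres

Depth: 29.67 cm × 10 = 296.7 mm.
1 mm over 1 m² is 1 L, so volume = 296.7 × 13702 = 4065383.4 L ≈ 4070000 L.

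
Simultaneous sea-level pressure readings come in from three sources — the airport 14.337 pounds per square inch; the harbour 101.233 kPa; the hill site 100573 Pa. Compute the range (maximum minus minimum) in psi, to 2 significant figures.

the harbour: 101.233 kPa = 14.6826 psi.
the hill site: 100573 Pa = 14.5869 psi.
Spread: 14.6826 − 14.3370 = 0.35 psi.

0.35 psi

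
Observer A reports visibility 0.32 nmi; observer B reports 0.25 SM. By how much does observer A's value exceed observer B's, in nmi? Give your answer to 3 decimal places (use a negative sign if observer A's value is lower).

0.103 nmi

observer B: 0.25 SM = 0.21724 nmi.
Difference: 0.32000 − 0.21724 = 0.103 nmi.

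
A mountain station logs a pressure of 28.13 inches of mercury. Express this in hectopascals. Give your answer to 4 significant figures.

1 inHg = 33.8639 hPa, so 28.13 × 33.8639 = 952.6 hPa.

952.6 hPa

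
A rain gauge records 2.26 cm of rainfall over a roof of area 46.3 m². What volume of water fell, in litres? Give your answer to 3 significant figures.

1050 litres

Depth: 2.26 cm × 10 = 22.6 mm.
1 mm over 1 m² is 1 L, so volume = 22.6 × 46.3 = 1046.38 L ≈ 1050 L.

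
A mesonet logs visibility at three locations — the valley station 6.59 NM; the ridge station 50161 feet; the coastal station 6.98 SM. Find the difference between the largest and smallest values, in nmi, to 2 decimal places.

2.19 nmi

the ridge station: 50161 ft = 8.2554 nmi.
the coastal station: 6.98 SM = 6.0655 nmi.
Spread: 8.2554 − 6.0655 = 2.19 nmi.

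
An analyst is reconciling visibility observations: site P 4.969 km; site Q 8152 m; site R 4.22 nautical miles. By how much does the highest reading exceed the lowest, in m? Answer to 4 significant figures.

3183 m

site P: 4.969 km = 4969.00 m.
site R: 4.22 nmi = 7815.44 m.
Spread: 8152.00 − 4969.00 = 3183 m.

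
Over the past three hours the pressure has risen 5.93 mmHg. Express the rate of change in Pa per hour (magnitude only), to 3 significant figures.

264 Pa per hour

5.93 mmHg / 3 h × 133.322 Pa/mmHg = 264 Pa/h.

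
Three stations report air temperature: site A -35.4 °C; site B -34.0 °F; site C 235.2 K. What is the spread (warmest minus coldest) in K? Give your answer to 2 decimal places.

site B: -34.0 °F = -36.667 °C.
site C: 235.2 K = -37.950 °C.
Spread: (-35.400) − (-37.950) = 2.550 °C.

2.55 K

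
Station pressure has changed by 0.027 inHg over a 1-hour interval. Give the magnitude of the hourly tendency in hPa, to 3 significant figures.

0.914 hPa per hour

0.027 inHg / 1 h × 33.8639 hPa/inHg = 0.914 hPa/h.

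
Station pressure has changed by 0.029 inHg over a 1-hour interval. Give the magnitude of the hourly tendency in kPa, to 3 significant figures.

0.0982 kPa per hour

0.029 inHg / 1 h × 3.38639 kPa/inHg = 0.0982 kPa/h.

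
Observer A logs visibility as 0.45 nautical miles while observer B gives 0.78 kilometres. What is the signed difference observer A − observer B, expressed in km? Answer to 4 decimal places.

0.0534 km

observer A: 0.45 nmi = 0.833400 km.
Difference: 0.833400 − 0.780000 = 0.0534 km.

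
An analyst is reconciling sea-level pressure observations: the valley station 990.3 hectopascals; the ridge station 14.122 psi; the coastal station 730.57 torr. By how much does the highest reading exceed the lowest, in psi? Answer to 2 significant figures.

0.24 psi

the valley station: 990.3 hPa = 14.3631 psi.
the coastal station: 730.57 mmHg = 14.1269 psi.
Spread: 14.3631 − 14.1220 = 0.24 psi.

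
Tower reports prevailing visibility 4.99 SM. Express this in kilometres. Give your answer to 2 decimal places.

1 SM = 1.60934 km, so 4.99 × 1.60934 = 8.03 km.

8.03 km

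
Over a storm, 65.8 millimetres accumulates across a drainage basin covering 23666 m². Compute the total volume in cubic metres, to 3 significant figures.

1560 cubic metres

1 mm over 1 m² is 1 L, so volume = 65.8 × 23666 = 1557222.8 L = 1560 m³.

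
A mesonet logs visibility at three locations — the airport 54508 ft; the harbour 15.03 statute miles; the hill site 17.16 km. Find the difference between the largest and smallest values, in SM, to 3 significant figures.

4.71 SM

the airport: 54508 ft = 10.3235 SM.
the hill site: 17.16 km = 10.6627 SM.
Spread: 15.0300 − 10.3235 = 4.71 SM.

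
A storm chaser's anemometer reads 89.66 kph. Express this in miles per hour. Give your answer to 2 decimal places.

55.71 mph

1 km/h = 0.621371 mph, so 89.66 × 0.621371 = 55.71 mph.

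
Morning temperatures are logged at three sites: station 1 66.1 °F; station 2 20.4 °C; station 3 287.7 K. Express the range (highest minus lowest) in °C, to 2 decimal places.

5.85 °C

station 1: 66.1 °F = 18.944 °C.
station 3: 287.7 K = 14.550 °C.
Spread: 20.400 − 14.550 = 5.850 °C.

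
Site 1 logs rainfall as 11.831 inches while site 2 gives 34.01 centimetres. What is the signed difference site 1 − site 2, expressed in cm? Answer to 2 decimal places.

site 1: 11.831 in = 30.0507 cm.
Difference: 30.0507 − 34.0100 = -3.96 cm.

-3.96 cm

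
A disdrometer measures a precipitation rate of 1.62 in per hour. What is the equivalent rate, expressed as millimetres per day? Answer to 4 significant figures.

1.62 in/hour × 25.4 mm/in × 24 hour/day = 987.6 mm/day.

987.6 mm/day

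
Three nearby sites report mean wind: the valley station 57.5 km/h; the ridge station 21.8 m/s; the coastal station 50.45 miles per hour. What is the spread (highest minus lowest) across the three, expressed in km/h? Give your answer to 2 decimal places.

23.69 km/h

the ridge station: 21.8 m/s = 78.4800 km/h.
the coastal station: 50.45 mph = 81.1914 km/h.
Spread: 81.1914 − 57.5000 = 23.69 km/h.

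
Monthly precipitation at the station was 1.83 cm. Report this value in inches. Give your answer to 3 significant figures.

1 cm = 0.393701 in, so 1.83 × 0.393701 = 0.720 in.

0.720 in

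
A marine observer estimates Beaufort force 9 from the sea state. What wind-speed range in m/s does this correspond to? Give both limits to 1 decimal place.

Beaufort 9 (strong gale) spans 20.8–24.4 m/s.

20.8 to 24.4 m/s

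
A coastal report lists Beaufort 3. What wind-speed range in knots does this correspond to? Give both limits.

7 to 10 kt

Beaufort 3 (gentle breeze) spans 7–10 knots.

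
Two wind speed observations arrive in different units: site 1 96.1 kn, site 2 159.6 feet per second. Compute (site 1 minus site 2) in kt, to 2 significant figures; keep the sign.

1.5 kt

site 2: 159.6 ft/s = 94.560 kt.
Difference: 96.100 − 94.560 = 1.5 kt.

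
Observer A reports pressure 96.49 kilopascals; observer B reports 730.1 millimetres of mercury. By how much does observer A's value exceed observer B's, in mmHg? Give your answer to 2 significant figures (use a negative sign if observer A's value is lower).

-6.4 mmHg

observer A: 96.49 kPa = 723.734 mmHg.
Difference: 723.734 − 730.100 = -6.4 mmHg.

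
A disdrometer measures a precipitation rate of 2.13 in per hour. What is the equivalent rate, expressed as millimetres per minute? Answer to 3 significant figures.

0.902 mm/minute

2.13 in/hour × 25.4 mm/in × 0.0166667 hour/minute = 0.902 mm/minute.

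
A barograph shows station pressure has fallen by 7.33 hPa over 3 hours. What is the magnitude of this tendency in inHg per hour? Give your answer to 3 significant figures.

0.0722 inHg per hour

7.33 hPa / 3 h × 0.02953 inHg/hPa = 0.0722 inHg/h.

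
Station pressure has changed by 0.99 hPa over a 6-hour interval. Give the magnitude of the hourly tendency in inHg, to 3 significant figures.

0.99 hPa / 6 h × 0.02953 inHg/hPa = 0.00487 inHg/h.

0.00487 inHg per hour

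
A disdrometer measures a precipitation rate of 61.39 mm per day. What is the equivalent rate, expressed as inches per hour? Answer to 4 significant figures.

61.39 mm/day × 0.0393701 in/mm × 0.0416667 day/hour = 0.1007 in/hour.

0.1007 in/hour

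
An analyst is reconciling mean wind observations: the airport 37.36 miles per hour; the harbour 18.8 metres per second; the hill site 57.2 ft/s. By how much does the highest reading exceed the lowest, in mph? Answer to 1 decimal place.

4.7 mph

the harbour: 18.8 m/s = 42.054 mph.
the hill site: 57.2 ft/s = 39.000 mph.
Spread: 42.054 − 37.360 = 4.7 mph.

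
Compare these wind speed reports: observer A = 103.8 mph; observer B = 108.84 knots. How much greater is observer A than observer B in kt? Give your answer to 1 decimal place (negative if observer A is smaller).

-18.6 kt

observer A: 103.8 mph = 90.200 kt.
Difference: 90.200 − 108.840 = -18.6 kt.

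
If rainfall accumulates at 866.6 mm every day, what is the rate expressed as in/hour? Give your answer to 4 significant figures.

866.6 mm/day × 0.0393701 in/mm × 0.0416667 day/hour = 1.422 in/hour.

1.422 in/hour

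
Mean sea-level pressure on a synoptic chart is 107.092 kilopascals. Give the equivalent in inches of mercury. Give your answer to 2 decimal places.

31.62 inHg

1 kPa = 0.2953 inHg, so 107.092 × 0.2953 = 31.62 inHg.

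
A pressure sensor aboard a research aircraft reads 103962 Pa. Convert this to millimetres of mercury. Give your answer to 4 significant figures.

779.8 mmHg

1 Pa = 0.00750062 mmHg, so 103962 × 0.00750062 = 779.8 mmHg.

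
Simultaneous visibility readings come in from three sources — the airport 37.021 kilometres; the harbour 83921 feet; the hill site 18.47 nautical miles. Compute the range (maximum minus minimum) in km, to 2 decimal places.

the harbour: 83921 ft = 25.5791 km.
the hill site: 18.47 nmi = 34.2064 km.
Spread: 37.0210 − 25.5791 = 11.44 km.

11.44 km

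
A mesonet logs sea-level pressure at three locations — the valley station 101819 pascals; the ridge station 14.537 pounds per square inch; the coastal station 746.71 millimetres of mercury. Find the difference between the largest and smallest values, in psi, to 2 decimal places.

the valley station: 101819 Pa = 14.7676 psi.
the coastal station: 746.71 mmHg = 14.4390 psi.
Spread: 14.7676 − 14.4390 = 0.33 psi.

0.33 psi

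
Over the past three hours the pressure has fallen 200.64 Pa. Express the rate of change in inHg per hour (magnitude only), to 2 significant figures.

200.64 Pa / 3 h × 0.0002953 inHg/Pa = 0.020 inHg/h.

0.020 inHg per hour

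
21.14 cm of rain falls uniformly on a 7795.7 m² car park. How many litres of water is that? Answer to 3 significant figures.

Depth: 21.14 cm × 10 = 211.4 mm.
1 mm over 1 m² is 1 L, so volume = 211.4 × 7795.7 = 1648011 L ≈ 1650000 L.

1650000 litres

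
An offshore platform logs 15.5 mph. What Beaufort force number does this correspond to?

15.5 mph = 6.9 m/s, which is Beaufort 4 (moderate breeze, 5.5–7.9 m/s).

Beaufort force 4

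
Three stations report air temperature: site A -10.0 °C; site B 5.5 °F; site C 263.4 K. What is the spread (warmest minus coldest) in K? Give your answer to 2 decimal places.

site B: 5.5 °F = -14.722 °C.
site C: 263.4 K = -9.750 °C.
Spread: (-9.750) − (-14.722) = 4.972 °C.

4.97 K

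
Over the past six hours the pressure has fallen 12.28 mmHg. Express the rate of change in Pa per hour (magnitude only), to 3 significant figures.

12.28 mmHg / 6 h × 133.322 Pa/mmHg = 273 Pa/h.

273 Pa per hour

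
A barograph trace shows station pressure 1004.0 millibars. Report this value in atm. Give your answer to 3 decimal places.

0.991 atm

1 mb = 0.000986923 atm, so 1004.0 × 0.000986923 = 0.991 atm.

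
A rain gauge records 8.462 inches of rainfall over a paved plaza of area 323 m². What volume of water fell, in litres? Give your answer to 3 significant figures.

69400 litres

Depth: 8.462 in × 25.4 = 214.9348 mm.
1 mm over 1 m² is 1 L, so volume = 214.9348 × 323 = 69423.94 L ≈ 69400 L.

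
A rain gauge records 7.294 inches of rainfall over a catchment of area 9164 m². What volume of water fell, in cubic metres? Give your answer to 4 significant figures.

Depth: 7.294 in × 25.4 = 185.2676 mm.
1 mm over 1 m² is 1 L, so volume = 185.2676 × 9164 = 1697792.3 L = 1698 m³.

1698 cubic metres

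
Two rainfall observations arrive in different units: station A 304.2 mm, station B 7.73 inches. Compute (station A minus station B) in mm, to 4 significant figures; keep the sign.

station B: 7.73 in = 196.342 mm.
Difference: 304.200 − 196.342 = 107.9 mm.

107.9 mm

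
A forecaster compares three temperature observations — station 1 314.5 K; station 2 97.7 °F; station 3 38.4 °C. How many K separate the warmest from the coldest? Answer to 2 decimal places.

station 1: 314.5 K = 41.350 °C.
station 2: 97.7 °F = 36.500 °C.
Spread: 41.350 − 36.500 = 4.850 °C.

4.85 K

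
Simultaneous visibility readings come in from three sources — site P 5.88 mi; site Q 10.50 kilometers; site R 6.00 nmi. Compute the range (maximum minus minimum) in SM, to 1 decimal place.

site Q: 10.50 km = 6.524 SM.
site R: 6.00 nmi = 6.905 SM.
Spread: 6.905 − 5.880 = 1.0 SM.

1.0 SM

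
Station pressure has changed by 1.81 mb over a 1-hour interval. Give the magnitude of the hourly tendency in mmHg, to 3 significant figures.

1.36 mmHg per hour

1.81 mb / 1 h × 0.750062 mmHg/mb = 1.36 mmHg/h.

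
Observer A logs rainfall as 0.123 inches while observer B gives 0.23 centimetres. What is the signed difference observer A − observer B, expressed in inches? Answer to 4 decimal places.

observer B: 0.23 cm = 0.090551 in.
Difference: 0.123000 − 0.090551 = 0.0324 in.

0.0324 in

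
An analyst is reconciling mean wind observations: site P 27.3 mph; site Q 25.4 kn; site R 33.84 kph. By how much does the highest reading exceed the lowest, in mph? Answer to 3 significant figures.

site Q: 25.4 kt = 29.2298 mph.
site R: 33.84 km/h = 21.0272 mph.
Spread: 29.2298 − 21.0272 = 8.20 mph.

8.20 mph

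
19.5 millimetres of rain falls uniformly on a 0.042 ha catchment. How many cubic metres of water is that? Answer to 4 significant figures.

8.190 cubic metres

Area: 0.042 ha = 420 m².
1 mm over 1 m² is 1 L, so volume = 19.5 × 420 = 8190 L = 8.190 m³.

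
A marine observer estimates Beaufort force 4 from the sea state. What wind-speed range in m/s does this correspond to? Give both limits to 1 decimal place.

Beaufort 4 (moderate breeze) spans 5.5–7.9 m/s.

5.5 to 7.9 m/s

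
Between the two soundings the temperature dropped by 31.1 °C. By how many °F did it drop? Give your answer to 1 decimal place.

56.0 °F

Converting a difference, only the 9/5 scale factor applies: Δ°F = 31.1 × 1.8 = 56.0 °F.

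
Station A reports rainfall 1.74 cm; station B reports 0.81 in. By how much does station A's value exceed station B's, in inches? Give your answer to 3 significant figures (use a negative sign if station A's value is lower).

station A: 1.74 cm = 0.68504 in.
Difference: 0.68504 − 0.81000 = -0.125 in.

-0.125 in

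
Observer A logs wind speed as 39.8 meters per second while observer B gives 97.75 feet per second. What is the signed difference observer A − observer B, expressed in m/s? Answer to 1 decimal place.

10.0 m/s

observer B: 97.75 ft/s = 29.794 m/s.
Difference: 39.800 − 29.794 = 10.0 m/s.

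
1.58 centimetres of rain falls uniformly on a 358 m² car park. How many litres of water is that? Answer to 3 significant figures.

Depth: 1.58 cm × 10 = 15.8 mm.
1 mm over 1 m² is 1 L, so volume = 15.8 × 358 = 5656.4 L ≈ 5660 L.

5660 litres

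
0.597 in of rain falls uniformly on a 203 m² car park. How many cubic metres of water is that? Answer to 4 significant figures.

3.078 cubic metres

Depth: 0.597 in × 25.4 = 15.1638 mm.
1 mm over 1 m² is 1 L, so volume = 15.1638 × 203 = 3078.2514 L = 3.078 m³.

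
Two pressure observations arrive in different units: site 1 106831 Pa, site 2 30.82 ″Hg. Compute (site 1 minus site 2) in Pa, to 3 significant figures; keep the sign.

site 2: 30.82 inHg = 104368.51 Pa.
Difference: 106831.00 − 104368.51 = 2460 Pa.

2460 Pa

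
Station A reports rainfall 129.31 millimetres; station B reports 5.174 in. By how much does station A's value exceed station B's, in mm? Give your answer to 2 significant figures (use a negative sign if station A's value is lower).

station B: 5.174 in = 131.420 mm.
Difference: 129.310 − 131.420 = -2.1 mm.

-2.1 mm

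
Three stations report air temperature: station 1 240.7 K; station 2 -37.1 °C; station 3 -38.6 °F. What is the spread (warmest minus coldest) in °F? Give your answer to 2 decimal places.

station 1: 240.7 K = -32.450 °C.
station 3: -38.6 °F = -39.222 °C.
Spread: (-32.450) − (-39.222) = 6.772 °C = 12.19 °F.

12.19 °F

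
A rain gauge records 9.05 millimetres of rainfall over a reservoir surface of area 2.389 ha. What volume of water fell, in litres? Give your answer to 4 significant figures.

Area: 2.389 ha = 23890 m².
1 mm over 1 m² is 1 L, so volume = 9.05 × 23890 = 216204.5 L ≈ 216200 L.

216200 litres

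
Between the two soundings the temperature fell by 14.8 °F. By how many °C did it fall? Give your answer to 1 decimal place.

8.2 °C

Converting a difference, only the 9/5 scale factor applies: Δ°C = 14.8 × 0.5556 = 8.2 °C.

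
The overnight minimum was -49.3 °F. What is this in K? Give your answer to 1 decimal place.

First to °C: -45.17 °C.
Then to K: 228.0 K.

228.0 K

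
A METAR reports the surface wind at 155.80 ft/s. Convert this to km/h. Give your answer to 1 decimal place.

1 ft/s = 1.09728 km/h, so 155.80 × 1.09728 = 171.0 km/h.

171.0 km/h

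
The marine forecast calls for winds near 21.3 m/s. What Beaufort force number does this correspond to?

21.3 m/s lies in the Beaufort 9 band (strong gale, 20.8–24.4 m/s).

Beaufort force 9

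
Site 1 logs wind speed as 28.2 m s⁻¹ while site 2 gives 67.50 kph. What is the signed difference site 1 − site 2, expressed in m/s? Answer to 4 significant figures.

9.450 m/s

site 2: 67.50 km/h = 18.75000 m/s.
Difference: 28.20000 − 18.75000 = 9.450 m/s.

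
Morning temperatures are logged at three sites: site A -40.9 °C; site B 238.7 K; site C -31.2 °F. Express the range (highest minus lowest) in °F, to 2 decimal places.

11.61 °F

site B: 238.7 K = -34.450 °C.
site C: -31.2 °F = -35.111 °C.
Spread: (-34.450) − (-40.900) = 6.450 °C = 11.61 °F.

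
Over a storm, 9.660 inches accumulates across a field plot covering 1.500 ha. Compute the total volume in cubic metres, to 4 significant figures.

Depth: 9.660 in × 25.4 = 245.364 mm.
Area: 1.500 ha = 15000 m².
1 mm over 1 m² is 1 L, so volume = 245.364 × 15000 = 3680460 L = 3680 m³.

3680 cubic metres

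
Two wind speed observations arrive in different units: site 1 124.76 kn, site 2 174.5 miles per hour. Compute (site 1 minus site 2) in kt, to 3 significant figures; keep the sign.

-26.9 kt

site 2: 174.5 mph = 151.636 kt.
Difference: 124.760 − 151.636 = -26.9 kt.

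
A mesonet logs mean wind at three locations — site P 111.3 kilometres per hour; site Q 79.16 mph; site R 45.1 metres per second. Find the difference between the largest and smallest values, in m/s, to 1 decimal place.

14.2 m/s

site P: 111.3 km/h = 30.917 m/s.
site Q: 79.16 mph = 35.388 m/s.
Spread: 45.100 − 30.917 = 14.2 m/s.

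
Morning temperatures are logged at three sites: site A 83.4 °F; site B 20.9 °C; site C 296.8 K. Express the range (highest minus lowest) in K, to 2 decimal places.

site A: 83.4 °F = 28.556 °C.
site C: 296.8 K = 23.650 °C.
Spread: 28.556 − 20.900 = 7.656 °C.

7.66 K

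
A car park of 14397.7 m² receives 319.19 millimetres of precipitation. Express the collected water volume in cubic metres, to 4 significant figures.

1 mm over 1 m² is 1 L, so volume = 319.19 × 14397.7 = 4595601.9 L = 4596 m³.

4596 cubic metres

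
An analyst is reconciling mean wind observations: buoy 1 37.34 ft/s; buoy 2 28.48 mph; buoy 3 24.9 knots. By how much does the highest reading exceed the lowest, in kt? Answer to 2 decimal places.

buoy 1: 37.34 ft/s = 22.1233 kt.
buoy 2: 28.48 mph = 24.7484 kt.
Spread: 24.9000 − 22.1233 = 2.78 kt.

2.78 kt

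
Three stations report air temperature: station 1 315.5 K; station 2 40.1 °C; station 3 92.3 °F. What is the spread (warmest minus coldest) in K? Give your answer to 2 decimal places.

station 1: 315.5 K = 42.350 °C.
station 3: 92.3 °F = 33.500 °C.
Spread: 42.350 − 33.500 = 8.850 °C.

8.85 K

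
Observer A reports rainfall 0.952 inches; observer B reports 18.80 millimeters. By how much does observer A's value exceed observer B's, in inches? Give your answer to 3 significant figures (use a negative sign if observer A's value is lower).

0.212 in

observer B: 18.80 mm = 0.74016 in.
Difference: 0.95200 − 0.74016 = 0.212 in.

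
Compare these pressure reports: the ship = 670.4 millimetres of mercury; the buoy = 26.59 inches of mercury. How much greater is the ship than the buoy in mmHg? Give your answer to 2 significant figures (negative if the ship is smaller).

the buoy: 26.59 inHg = 675.386 mmHg.
Difference: 670.400 − 675.386 = -5.0 mmHg.

-5.0 mmHg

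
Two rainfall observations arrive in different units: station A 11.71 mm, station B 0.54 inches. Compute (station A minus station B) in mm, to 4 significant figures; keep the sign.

-2.006 mm

station B: 0.54 in = 13.71600 mm.
Difference: 11.71000 − 13.71600 = -2.006 mm.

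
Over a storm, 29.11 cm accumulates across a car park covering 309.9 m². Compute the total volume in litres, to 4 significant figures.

90210 litres

Depth: 29.11 cm × 10 = 291.1 mm.
1 mm over 1 m² is 1 L, so volume = 291.1 × 309.9 = 90211.89 L ≈ 90210 L.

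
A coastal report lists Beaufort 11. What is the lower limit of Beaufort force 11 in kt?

56 kt

Beaufort 11 (violent storm) spans 56–63 knots.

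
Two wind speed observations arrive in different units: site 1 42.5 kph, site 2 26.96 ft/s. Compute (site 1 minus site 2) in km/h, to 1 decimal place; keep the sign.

12.9 km/h

site 2: 26.96 ft/s = 29.583 km/h.
Difference: 42.500 − 29.583 = 12.9 km/h.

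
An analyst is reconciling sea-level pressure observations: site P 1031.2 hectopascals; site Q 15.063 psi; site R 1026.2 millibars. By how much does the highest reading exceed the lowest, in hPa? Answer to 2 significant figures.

site Q: 15.063 psi = 1038.56 hPa.
site R: 1026.2 mb = 1026.20 hPa.
Spread: 1038.56 − 1026.20 = 12 hPa.

12 hPa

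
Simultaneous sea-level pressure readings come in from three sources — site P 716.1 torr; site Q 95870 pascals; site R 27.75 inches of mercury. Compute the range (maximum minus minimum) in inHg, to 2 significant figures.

0.56 inHg

site P: 716.1 mmHg = 28.1929 inHg.
site Q: 95870 Pa = 28.3104 inHg.
Spread: 28.3104 − 27.7500 = 0.56 inHg.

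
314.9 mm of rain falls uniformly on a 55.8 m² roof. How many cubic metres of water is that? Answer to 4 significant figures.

1 mm over 1 m² is 1 L, so volume = 314.9 × 55.8 = 17571.42 L = 17.57 m³.

17.57 cubic metres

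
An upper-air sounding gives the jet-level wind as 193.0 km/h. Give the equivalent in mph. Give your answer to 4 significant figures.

119.9 mph

1 km/h = 0.621371 mph, so 193.0 × 0.621371 = 119.9 mph.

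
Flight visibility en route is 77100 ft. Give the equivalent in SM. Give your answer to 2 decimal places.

14.60 SM

1 ft = 0.000189394 SM, so 77100 × 0.000189394 = 14.60 SM.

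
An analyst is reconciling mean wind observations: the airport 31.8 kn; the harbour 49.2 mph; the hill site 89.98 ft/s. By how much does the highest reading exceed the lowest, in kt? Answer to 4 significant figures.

21.51 kt

the harbour: 49.2 mph = 42.7536 kt.
the hill site: 89.98 ft/s = 53.3117 kt.
Spread: 53.3117 − 31.8000 = 21.51 kt.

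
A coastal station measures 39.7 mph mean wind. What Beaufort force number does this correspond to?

39.7 mph = 17.7 m/s, which is Beaufort 8 (gale, 17.2–20.7 m/s).

Beaufort force 8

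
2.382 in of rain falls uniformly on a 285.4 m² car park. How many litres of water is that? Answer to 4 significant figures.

17270 litres

Depth: 2.382 in × 25.4 = 60.5028 mm.
1 mm over 1 m² is 1 L, so volume = 60.5028 × 285.4 = 17267.499 L ≈ 17270 L.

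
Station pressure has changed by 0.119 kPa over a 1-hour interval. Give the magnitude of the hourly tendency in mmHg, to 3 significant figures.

0.119 kPa / 1 h × 7.50062 mmHg/kPa = 0.893 mmHg/h.

0.893 mmHg per hour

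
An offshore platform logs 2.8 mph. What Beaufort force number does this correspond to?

Beaufort force 1

2.8 mph = 1.3 m/s, which is Beaufort 1 (light air, 0.3–1.5 m/s).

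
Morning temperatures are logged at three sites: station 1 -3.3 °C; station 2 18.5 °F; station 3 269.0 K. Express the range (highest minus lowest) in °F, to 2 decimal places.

station 2: 18.5 °F = -7.500 °C.
station 3: 269.0 K = -4.150 °C.
Spread: (-3.300) − (-7.500) = 4.200 °C = 7.56 °F.

7.56 °F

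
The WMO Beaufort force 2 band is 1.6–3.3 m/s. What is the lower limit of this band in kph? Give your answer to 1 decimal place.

5.8 km/h

1.6–3.3 m/s × 3.6 = 5.8–11.9 km/h.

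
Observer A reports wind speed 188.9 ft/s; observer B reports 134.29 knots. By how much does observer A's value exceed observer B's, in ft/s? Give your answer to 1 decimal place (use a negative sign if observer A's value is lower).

observer B: 134.29 kt = 226.656 ft/s.
Difference: 188.900 − 226.656 = -37.8 ft/s.

-37.8 ft/s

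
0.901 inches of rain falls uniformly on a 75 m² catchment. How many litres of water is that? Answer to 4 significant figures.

Depth: 0.901 in × 25.4 = 22.8854 mm.
1 mm over 1 m² is 1 L, so volume = 22.8854 × 75 = 1716.405 L ≈ 1716 L.

1716 litres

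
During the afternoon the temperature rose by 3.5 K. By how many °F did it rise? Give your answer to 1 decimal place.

For a temperature change the 32° offset cancels: Δ°F = 3.5 × 1.8 = 6.3 °F.

6.3 °F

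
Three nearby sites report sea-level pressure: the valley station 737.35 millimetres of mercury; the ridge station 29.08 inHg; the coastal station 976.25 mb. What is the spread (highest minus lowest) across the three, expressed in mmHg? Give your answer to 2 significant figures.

6.4 mmHg

the ridge station: 29.08 inHg = 738.632 mmHg.
the coastal station: 976.25 mb = 732.248 mmHg.
Spread: 738.632 − 732.248 = 6.4 mmHg.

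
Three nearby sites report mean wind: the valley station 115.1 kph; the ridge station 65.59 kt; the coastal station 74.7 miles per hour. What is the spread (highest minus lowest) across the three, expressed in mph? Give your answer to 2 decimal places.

the valley station: 115.1 km/h = 71.5198 mph.
the ridge station: 65.59 kt = 75.4796 mph.
Spread: 75.4796 − 71.5198 = 3.96 mph.

3.96 mph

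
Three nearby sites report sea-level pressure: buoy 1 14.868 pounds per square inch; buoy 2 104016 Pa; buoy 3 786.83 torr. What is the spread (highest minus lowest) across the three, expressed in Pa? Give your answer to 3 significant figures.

buoy 1: 14.868 psi = 102511.25 Pa.
buoy 3: 786.83 mmHg = 104902.05 Pa.
Spread: 104902.05 − 102511.25 = 2390 Pa.

2390 Pa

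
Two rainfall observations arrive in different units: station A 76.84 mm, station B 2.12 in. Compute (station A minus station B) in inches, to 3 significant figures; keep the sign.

station A: 76.84 mm = 3.02520 in.
Difference: 3.02520 − 2.12000 = 0.905 in.

0.905 in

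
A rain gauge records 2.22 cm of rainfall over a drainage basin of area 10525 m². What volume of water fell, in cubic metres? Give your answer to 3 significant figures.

Depth: 2.22 cm × 10 = 22.2 mm.
1 mm over 1 m² is 1 L, so volume = 22.2 × 10525 = 233655 L = 234 m³.

234 cubic metres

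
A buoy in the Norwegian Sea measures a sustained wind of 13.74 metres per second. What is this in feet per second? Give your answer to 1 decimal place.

1 m/s = 3.28084 ft/s, so 13.74 × 3.28084 = 45.1 ft/s.

45.1 ft/s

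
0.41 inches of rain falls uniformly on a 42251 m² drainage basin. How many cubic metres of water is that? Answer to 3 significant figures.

Depth: 0.41 in × 25.4 = 10.414 mm.
1 mm over 1 m² is 1 L, so volume = 10.414 × 42251 = 440001.91 L = 440 m³.

440 cubic metres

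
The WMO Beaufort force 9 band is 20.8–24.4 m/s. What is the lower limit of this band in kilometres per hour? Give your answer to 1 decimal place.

20.8–24.4 m/s × 3.6 = 74.9–87.8 km/h.

74.9 km/h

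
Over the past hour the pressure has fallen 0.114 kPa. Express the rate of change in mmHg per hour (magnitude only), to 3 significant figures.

0.855 mmHg per hour

0.114 kPa / 1 h × 7.50062 mmHg/kPa = 0.855 mmHg/h.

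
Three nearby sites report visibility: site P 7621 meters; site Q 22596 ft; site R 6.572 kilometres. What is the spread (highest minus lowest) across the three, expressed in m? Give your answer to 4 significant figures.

1049 m

site Q: 22596 ft = 6887.26 m.
site R: 6.572 km = 6572.00 m.
Spread: 7621.00 − 6572.00 = 1049 m.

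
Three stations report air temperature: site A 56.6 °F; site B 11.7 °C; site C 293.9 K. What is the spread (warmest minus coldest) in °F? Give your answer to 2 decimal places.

16.29 °F

site A: 56.6 °F = 13.667 °C.
site C: 293.9 K = 20.750 °C.
Spread: 20.750 − 11.700 = 9.050 °C = 16.29 °F.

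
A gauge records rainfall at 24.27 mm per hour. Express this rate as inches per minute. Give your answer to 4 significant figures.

24.27 mm/hour × 0.0393701 in/mm × 0.0166667 hour/minute = 0.01593 in/minute.

0.01593 in/minute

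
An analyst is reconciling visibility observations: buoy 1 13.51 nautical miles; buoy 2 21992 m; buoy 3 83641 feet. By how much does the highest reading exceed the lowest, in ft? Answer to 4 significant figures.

buoy 1: 13.51 nmi = 82088.32 ft.
buoy 2: 21992 m = 72152.23 ft.
Spread: 83641.00 − 72152.23 = 11490 ft.

11490 ft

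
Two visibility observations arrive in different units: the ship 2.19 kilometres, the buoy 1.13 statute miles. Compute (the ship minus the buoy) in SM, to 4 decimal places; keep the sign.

the ship: 2.19 km = 1.360803 SM.
Difference: 1.360803 − 1.130000 = 0.2308 SM.

0.2308 SM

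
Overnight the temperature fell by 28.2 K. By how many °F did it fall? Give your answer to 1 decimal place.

Converting a difference, only the 9/5 scale factor applies: Δ°F = 28.2 × 1.8 = 50.8 °F.

50.8 °F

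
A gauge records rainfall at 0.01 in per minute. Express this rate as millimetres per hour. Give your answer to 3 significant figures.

15.2 mm/hour

0.01 in/minute × 25.4 mm/in × 60 minute/hour = 15.2 mm/hour.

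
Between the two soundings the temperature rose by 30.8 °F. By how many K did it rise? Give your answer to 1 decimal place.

A change of 1 °C equals a change of 1.8 °F: ΔK = 30.8 × 0.5556 = 17.1 K.

17.1 K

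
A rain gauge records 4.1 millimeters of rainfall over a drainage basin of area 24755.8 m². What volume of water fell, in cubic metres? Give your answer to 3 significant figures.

101 cubic metres

1 mm over 1 m² is 1 L, so volume = 4.1 × 24755.8 = 101498.78 L = 101 m³.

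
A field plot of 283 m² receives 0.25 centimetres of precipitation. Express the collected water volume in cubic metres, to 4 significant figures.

Depth: 0.25 cm × 10 = 2.5 mm.
1 mm over 1 m² is 1 L, so volume = 2.5 × 283 = 707.5 L = 0.7075 m³.

0.7075 cubic metres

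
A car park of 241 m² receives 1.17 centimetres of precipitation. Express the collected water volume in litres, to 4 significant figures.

Depth: 1.17 cm × 10 = 11.7 mm.
1 mm over 1 m² is 1 L, so volume = 11.7 × 241 = 2819.7 L ≈ 2820 L.

2820 litres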